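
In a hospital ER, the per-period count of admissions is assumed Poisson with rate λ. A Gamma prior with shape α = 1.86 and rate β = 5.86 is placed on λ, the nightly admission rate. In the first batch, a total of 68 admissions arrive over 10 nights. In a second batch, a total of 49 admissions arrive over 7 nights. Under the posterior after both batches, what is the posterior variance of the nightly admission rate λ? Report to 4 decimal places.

With a Gamma(shape α, rate β) prior, the Poisson likelihood is conjugate: the posterior is Gamma(α + ΣXᵢ, β + n).
After batch 1: Gamma(α+S, β+n) = Gamma(1.86+68, 5.86+10) = Gamma(69.86, 15.86).
After batch 2: Gamma(α+S, β+n) = Gamma(69.86+49, 15.86+7) = Gamma(118.86, 22.86).
Var = α/β² = 118.86/22.86² = 0.2274.

0.2274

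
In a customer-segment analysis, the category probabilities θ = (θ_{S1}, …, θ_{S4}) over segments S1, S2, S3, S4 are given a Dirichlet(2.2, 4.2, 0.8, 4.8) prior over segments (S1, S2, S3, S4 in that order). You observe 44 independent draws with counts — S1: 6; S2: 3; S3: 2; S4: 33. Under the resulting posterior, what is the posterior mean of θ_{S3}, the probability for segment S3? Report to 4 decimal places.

The Dirichlet prior is conjugate to the Multinomial likelihood: each posterior αⱼ = prior αⱼ + observed count nⱼ.
Posterior concentration: (8.2, 7.2, 2.8, 37.8), total = 56.0.
E[θ_{S3}|data] = α_{S3}/Σα = 2.8/56.0 = 0.0500.

0.0500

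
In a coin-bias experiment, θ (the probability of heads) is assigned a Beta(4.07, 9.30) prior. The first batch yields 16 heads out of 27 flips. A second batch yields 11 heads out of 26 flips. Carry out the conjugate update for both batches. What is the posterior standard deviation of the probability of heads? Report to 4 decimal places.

The Beta prior is conjugate to a Binomial/Bernoulli likelihood; the update adds successes to α and failures to β.
After batch 1: Beta(4.07+16, 9.30+11) = Beta(20.07, 20.30).
After batch 2: Beta(20.07+11, 20.30+15) = Beta(31.07, 35.30).
Var = αβ/((α+β)²(α+β+1)) = 31.07·35.30/(66.37²·67.37) = 0.00369578; SD = √0.00369578 = 0.0608.

0.0608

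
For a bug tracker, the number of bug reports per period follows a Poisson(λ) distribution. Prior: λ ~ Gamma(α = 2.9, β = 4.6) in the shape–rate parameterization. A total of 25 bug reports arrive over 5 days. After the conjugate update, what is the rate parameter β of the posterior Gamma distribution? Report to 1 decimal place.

With a Gamma(shape α, rate β) prior, the Poisson likelihood is conjugate: the posterior is Gamma(α + ΣXᵢ, β + n).
Posterior: Gamma(α+S, β+n) = Gamma(2.9+25, 4.6+5) = Gamma(27.9, 9.6).
Posterior β = 9.6.

9.6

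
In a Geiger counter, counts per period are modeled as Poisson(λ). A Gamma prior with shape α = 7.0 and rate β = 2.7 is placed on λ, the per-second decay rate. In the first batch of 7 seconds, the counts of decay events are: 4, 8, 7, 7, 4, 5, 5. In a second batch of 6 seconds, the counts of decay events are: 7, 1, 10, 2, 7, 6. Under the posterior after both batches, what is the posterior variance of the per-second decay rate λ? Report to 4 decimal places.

With a Gamma(shape α, rate β) prior, the Poisson likelihood is conjugate: the posterior is Gamma(α + ΣXᵢ, β + n).
Batch 1: sum of counts S = 40 over n = 7 seconds.
After batch 1: Gamma(α+S, β+n) = Gamma(7.0+40, 2.7+7) = Gamma(47.0, 9.7).
Batch 2: sum of counts S = 33 over n = 6 seconds.
After batch 2: Gamma(α+S, β+n) = Gamma(47.0+33, 9.7+6) = Gamma(80.0, 15.7).
Var = α/β² = 80.0/15.7² = 0.3246.

0.3246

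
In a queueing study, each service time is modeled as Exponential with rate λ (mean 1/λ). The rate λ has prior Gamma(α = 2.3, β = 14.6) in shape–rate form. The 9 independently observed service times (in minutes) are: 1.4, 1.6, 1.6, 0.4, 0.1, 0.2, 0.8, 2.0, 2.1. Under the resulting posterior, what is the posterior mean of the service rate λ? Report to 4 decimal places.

0.4556

With a Gamma(shape α, rate β) prior on the exponential rate λ, the posterior after n observations with total T = Σxᵢ is Gamma(α+n, β+T).
Sum of observations T = 10.2 minutes; n = 9.
Posterior: Gamma(2.3+9, 14.6+10.2) = Gamma(11.3, 24.8).
Posterior mean of λ = α/β = 11.3/24.8 = 0.4556.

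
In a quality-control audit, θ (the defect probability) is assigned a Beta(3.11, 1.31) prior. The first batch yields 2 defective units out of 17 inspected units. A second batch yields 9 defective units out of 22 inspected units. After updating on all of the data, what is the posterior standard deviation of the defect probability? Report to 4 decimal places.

0.0703

The Beta prior is conjugate to a Binomial/Bernoulli likelihood; the update adds successes to α and failures to β.
After batch 1: Beta(3.11+2, 1.31+15) = Beta(5.11, 16.31).
After batch 2: Beta(5.11+9, 16.31+13) = Beta(14.11, 29.31).
Var = αβ/((α+β)²(α+β+1)) = 14.11·29.31/(43.42²·44.42) = 0.00493838; SD = √0.00493838 = 0.0703.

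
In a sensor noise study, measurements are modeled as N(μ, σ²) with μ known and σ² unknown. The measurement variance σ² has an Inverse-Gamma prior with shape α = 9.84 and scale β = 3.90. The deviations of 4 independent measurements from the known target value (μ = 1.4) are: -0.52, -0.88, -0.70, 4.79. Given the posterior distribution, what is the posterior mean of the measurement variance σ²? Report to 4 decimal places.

With known mean μ and an Inverse-Gamma(α, β) prior on σ², the Normal likelihood is conjugate: posterior is Inv-Gamma(α + n/2, β + Σ(xᵢ−μ)²/2).
Σ(xᵢ−μ)² = (-0.52)² + (-0.88)² + (-0.70)² + (4.79)² = 24.4789.
Posterior: Inv-Gamma(9.84 + 4/2, 3.90 + 24.4789/2) = Inv-Gamma(11.84, 16.13945).
E[σ²|data] = β/(α−1) = 16.13945/10.84 = 1.4889.

1.4889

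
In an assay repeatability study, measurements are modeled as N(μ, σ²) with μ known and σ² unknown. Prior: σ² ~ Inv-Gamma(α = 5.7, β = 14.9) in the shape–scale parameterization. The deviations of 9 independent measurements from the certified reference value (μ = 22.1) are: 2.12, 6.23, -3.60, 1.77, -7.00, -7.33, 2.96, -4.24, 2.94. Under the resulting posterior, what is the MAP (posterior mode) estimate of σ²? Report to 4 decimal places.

10.1479

With known mean μ and an Inverse-Gamma(α, β) prior on σ², the Normal likelihood is conjugate: posterior is Inv-Gamma(α + n/2, β + Σ(xᵢ−μ)²/2).
Σ(xᵢ−μ)² = (2.12)² + (6.23)² + (-3.60)² + (1.77)² + (-7.00)² + (-7.33)² + (2.96)² + (-4.24)² + (2.94)² = 197.5119.
Posterior: Inv-Gamma(5.7 + 9/2, 14.9 + 197.5119/2) = Inv-Gamma(10.20, 113.65595).
Mode = β/(α+1) = 113.65595/11.20 = 10.1479.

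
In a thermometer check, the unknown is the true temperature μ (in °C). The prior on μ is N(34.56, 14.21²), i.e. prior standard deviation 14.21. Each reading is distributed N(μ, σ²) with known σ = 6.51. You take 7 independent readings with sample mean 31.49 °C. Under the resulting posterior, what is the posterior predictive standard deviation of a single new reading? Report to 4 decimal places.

6.9468

For Normal data with known variance σ², a Normal(μ₀, σ₀²) prior on μ is conjugate. Posterior precision = 1/σ₀² + n/σ²; posterior mean is the precision-weighted average of μ₀ and x̄.
σ₀² = 14.21² = 201.9241, σ² = 6.51² = 42.3801; σ² + n·σ₀² = 42.3801 + 7·201.9241 = 1455.8488.
Posterior precision = 1/σ₀² + n/σ² = 1/201.9241 + 7/42.3801 = (σ² + n·σ₀²)/(σ₀²σ²) = 1455.8488/(201.9241·42.3801); posterior variance σₙ² = σ₀²σ²/(σ² + n·σ₀²) = 201.9241·42.3801/1455.8488 = 5.878058.
Predictive variance for one new observation = σₙ² + σ² = 201.9241·42.3801/1455.8488 + 42.3801 = σ²·(σ₀² + 1455.8488)/1455.8488 = 42.3801·1657.7729/1455.8488 = 48.258158; SD = √(42.3801·1657.7729/1455.8488) = 6.9468.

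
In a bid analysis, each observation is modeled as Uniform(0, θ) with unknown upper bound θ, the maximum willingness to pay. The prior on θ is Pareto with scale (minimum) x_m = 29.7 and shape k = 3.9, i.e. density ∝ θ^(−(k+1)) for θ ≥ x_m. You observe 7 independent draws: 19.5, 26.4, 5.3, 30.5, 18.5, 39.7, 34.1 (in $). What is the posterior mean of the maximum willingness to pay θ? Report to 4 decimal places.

A Pareto(scale x_m, shape k) prior on the upper bound θ of Uniform(0, θ) is conjugate: posterior is Pareto(max(x_m, max xᵢ), k + n).
Sample maximum = 39.7; prior scale x_m = 29.7 → posterior scale = max = 39.7.
Posterior shape = 3.9 + 7 = 10.9.
E[θ|data] = k·x_m/(k−1) = 10.9·39.7/9.9 = 43.7101.

43.7101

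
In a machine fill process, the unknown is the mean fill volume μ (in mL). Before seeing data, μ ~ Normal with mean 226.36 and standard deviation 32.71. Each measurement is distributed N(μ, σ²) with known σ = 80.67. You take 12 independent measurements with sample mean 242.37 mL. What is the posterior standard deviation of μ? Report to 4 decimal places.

18.9708

For Normal data with known variance σ², a Normal(μ₀, σ₀²) prior on μ is conjugate. Posterior precision = 1/σ₀² + n/σ²; posterior mean is the precision-weighted average of μ₀ and x̄.
σ₀² = 32.71² = 1069.9441, σ² = 80.67² = 6507.6489; σ² + n·σ₀² = 6507.6489 + 12·1069.9441 = 19346.9781.
Posterior precision = 1/σ₀² + n/σ² = 1/1069.9441 + 12/6507.6489 = (σ² + n·σ₀²)/(σ₀²σ²) = 19346.9781/(1069.9441·6507.6489); posterior variance σₙ² = σ₀²σ²/(σ² + n·σ₀²) = 1069.9441·6507.6489/19346.9781 = 359.891892.
Posterior SD = √σₙ² = √(1069.9441·6507.6489/19346.9781) = 18.9708.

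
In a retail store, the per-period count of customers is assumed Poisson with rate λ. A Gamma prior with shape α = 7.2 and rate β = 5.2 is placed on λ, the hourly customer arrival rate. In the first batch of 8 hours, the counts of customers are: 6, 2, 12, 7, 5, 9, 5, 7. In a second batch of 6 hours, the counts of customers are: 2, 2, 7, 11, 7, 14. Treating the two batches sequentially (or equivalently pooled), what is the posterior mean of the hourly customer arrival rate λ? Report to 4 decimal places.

With a Gamma(shape α, rate β) prior, the Poisson likelihood is conjugate: the posterior is Gamma(α + ΣXᵢ, β + n).
Batch 1: sum of counts S = 53 over n = 8 hours.
After batch 1: Gamma(α+S, β+n) = Gamma(7.2+53, 5.2+8) = Gamma(60.2, 13.2).
Batch 2: sum of counts S = 43 over n = 6 hours.
After batch 2: Gamma(α+S, β+n) = Gamma(60.2+43, 13.2+6) = Gamma(103.2, 19.2).
Posterior mean = α/β = 103.2/19.2 = 5.3750.

5.3750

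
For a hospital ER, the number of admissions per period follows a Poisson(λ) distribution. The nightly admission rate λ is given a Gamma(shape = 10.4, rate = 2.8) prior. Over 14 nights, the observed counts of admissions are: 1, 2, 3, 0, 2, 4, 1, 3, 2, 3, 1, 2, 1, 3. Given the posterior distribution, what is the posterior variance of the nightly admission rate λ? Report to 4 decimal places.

With a Gamma(shape α, rate β) prior, the Poisson likelihood is conjugate: the posterior is Gamma(α + ΣXᵢ, β + n).
Sum of counts S = 28 over n = 14 nights.
Posterior: Gamma(α+S, β+n) = Gamma(10.4+28, 2.8+14) = Gamma(38.4, 16.8).
Var = α/β² = 38.4/16.8² = 0.1361.

0.1361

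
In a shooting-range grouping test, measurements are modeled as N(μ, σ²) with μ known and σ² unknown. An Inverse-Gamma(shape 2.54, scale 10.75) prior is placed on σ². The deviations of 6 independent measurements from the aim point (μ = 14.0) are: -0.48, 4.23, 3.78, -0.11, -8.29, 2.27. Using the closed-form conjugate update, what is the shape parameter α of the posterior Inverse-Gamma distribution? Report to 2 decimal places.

With known mean μ and an Inverse-Gamma(α, β) prior on σ², the Normal likelihood is conjugate: posterior is Inv-Gamma(α + n/2, β + Σ(xᵢ−μ)²/2).
Σ(xᵢ−μ)² = (-0.48)² + (4.23)² + (3.78)² + (-0.11)² + (-8.29)² + (2.27)² = 106.3008.
Posterior: Inv-Gamma(2.54 + 6/2, 10.75 + 106.3008/2) = Inv-Gamma(5.54, 63.90040).
Posterior α = 5.54.

5.54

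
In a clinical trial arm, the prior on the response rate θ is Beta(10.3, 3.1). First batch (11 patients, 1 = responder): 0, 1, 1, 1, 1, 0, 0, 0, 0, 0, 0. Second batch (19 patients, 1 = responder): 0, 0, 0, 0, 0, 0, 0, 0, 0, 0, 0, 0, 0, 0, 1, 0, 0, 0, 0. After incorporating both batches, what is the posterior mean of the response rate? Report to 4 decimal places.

The Beta prior is conjugate to a Binomial/Bernoulli likelihood; the update adds successes to α and failures to β.
After batch 1: Beta(10.3+4, 3.1+7) = Beta(14.3, 10.1).
After batch 2: Beta(14.3+1, 10.1+18) = Beta(15.3, 28.1).
Posterior mean = α/(α+β) = 15.3/43.4 = 0.3525.

0.3525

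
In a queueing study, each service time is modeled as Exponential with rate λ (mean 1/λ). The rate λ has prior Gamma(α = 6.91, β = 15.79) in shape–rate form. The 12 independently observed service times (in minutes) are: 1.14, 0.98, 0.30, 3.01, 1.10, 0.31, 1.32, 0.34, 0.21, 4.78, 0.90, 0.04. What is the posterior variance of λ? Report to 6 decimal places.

With a Gamma(shape α, rate β) prior on the exponential rate λ, the posterior after n observations with total T = Σxᵢ is Gamma(α+n, β+T).
Sum of observations T = 14.43 minutes; n = 12.
Posterior: Gamma(6.91+12, 15.79+14.43) = Gamma(18.91, 30.22).
Var = α/β² = 0.020706.

0.020706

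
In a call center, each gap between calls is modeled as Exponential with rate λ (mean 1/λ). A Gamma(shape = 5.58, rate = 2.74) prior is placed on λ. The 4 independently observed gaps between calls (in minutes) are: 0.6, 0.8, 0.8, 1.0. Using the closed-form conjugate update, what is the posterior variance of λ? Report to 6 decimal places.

With a Gamma(shape α, rate β) prior on the exponential rate λ, the posterior after n observations with total T = Σxᵢ is Gamma(α+n, β+T).
Sum of observations T = 3.2 minutes; n = 4.
Posterior: Gamma(5.58+4, 2.74+3.2) = Gamma(9.58, 5.94).
Var = α/β² = 0.271514.

0.271514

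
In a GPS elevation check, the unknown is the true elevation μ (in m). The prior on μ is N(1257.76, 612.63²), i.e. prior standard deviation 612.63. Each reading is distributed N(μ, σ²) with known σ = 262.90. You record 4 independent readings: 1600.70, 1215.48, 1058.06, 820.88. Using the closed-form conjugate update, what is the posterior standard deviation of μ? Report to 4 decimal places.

128.5247

For Normal data with known variance σ², a Normal(μ₀, σ₀²) prior on μ is conjugate. Posterior precision = 1/σ₀² + n/σ²; posterior mean is the precision-weighted average of μ₀ and x̄.
σ₀² = 612.63² = 375315.5169, σ² = 262.90² = 69116.41; σ² + n·σ₀² = 69116.41 + 4·375315.5169 = 1570378.4776.
Posterior precision = 1/σ₀² + n/σ² = 1/375315.5169 + 4/69116.41 = (σ² + n·σ₀²)/(σ₀²σ²) = 1570378.4776/(375315.5169·69116.41); posterior variance σₙ² = σ₀²σ²/(σ² + n·σ₀²) = 375315.5169·69116.41/1570378.4776 = 16518.604601.
Posterior SD = √σₙ² = √(375315.5169·69116.41/1570378.4776) = 128.5247.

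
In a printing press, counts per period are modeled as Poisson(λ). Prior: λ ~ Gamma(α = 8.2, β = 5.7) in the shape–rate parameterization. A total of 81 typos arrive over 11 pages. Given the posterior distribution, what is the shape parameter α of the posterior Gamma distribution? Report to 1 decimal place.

With a Gamma(shape α, rate β) prior, the Poisson likelihood is conjugate: the posterior is Gamma(α + ΣXᵢ, β + n).
Posterior: Gamma(α+S, β+n) = Gamma(8.2+81, 5.7+11) = Gamma(89.2, 16.7).
Posterior α = 89.2.

89.2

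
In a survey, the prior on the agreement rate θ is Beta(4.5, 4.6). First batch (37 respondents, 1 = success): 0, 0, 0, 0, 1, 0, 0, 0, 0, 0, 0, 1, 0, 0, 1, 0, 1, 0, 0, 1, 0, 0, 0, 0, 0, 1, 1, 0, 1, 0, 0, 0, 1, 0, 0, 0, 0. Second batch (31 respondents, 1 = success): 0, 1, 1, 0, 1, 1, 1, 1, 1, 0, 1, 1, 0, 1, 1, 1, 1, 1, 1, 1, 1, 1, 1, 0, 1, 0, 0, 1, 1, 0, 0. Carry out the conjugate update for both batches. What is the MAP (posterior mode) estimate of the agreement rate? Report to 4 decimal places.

The Beta prior is conjugate to a Binomial/Bernoulli likelihood; the update adds successes to α and failures to β.
After batch 1: Beta(4.5+9, 4.6+28) = Beta(13.5, 32.6).
After batch 2: Beta(13.5+22, 32.6+9) = Beta(35.5, 41.6).
Mode of Beta(a,b) for a,b>1 is (a−1)/(a+b−2) = 34.5/75.1 = 0.4594.

0.4594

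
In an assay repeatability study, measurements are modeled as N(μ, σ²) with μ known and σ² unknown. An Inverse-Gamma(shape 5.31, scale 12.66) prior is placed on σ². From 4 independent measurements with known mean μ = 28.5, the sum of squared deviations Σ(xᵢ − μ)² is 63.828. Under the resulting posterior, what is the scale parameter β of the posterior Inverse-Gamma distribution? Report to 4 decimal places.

With known mean μ and an Inverse-Gamma(α, β) prior on σ², the Normal likelihood is conjugate: posterior is Inv-Gamma(α + n/2, β + Σ(xᵢ−μ)²/2).
Posterior: Inv-Gamma(5.31 + 4/2, 12.66 + 63.828/2) = Inv-Gamma(7.31, 44.5740).
Posterior β = 44.5740.

44.5740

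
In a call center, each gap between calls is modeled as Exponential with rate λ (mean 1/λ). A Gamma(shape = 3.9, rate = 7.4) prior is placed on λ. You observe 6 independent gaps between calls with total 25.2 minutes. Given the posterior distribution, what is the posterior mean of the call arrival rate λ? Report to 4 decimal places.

With a Gamma(shape α, rate β) prior on the exponential rate λ, the posterior after n observations with total T = Σxᵢ is Gamma(α+n, β+T).
Posterior: Gamma(3.9+6, 7.4+25.2) = Gamma(9.9, 32.6).
Posterior mean of λ = α/β = 9.9/32.6 = 0.3037.

0.3037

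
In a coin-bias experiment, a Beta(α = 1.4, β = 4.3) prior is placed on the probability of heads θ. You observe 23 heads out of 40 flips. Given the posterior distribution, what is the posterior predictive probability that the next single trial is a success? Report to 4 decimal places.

The Beta prior is conjugate to a Binomial/Bernoulli likelihood; the update adds successes to α and failures to β.
Posterior: Beta(α+k, β+n−k) = Beta(1.4+23, 4.3+17) = Beta(24.4, 21.3).
For a single future Bernoulli trial, P(success | data) = α/(α+β) = 0.5339.

0.5339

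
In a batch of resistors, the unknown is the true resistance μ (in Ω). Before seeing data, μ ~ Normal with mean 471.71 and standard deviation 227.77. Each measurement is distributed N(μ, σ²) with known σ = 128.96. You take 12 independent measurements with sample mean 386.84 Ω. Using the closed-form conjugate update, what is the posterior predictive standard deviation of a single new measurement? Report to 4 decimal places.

134.0914

For Normal data with known variance σ², a Normal(μ₀, σ₀²) prior on μ is conjugate. Posterior precision = 1/σ₀² + n/σ²; posterior mean is the precision-weighted average of μ₀ and x̄.
σ₀² = 227.77² = 51879.1729, σ² = 128.96² = 16630.6816; σ² + n·σ₀² = 16630.6816 + 12·51879.1729 = 639180.7564.
Posterior precision = 1/σ₀² + n/σ² = 1/51879.1729 + 12/16630.6816 = (σ² + n·σ₀²)/(σ₀²σ²) = 639180.7564/(51879.1729·16630.6816); posterior variance σₙ² = σ₀²σ²/(σ² + n·σ₀²) = 51879.1729·16630.6816/639180.7564 = 1349.831010.
Predictive variance for one new observation = σₙ² + σ² = 51879.1729·16630.6816/639180.7564 + 16630.6816 = σ²·(σ₀² + 639180.7564)/639180.7564 = 16630.6816·691059.9293/639180.7564 = 17980.512610; SD = √(16630.6816·691059.9293/639180.7564) = 134.0914.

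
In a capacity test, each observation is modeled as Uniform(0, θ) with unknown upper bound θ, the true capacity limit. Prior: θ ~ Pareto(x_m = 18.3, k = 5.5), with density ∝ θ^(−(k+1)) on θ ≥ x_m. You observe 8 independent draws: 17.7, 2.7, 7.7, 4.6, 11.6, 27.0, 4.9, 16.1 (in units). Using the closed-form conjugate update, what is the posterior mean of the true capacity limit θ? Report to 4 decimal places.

29.1600

A Pareto(scale x_m, shape k) prior on the upper bound θ of Uniform(0, θ) is conjugate: posterior is Pareto(max(x_m, max xᵢ), k + n).
Sample maximum = 27.0; prior scale x_m = 18.3 → posterior scale = max = 27.0.
Posterior shape = 5.5 + 8 = 13.5.
E[θ|data] = k·x_m/(k−1) = 13.5·27.0/12.5 = 29.1600.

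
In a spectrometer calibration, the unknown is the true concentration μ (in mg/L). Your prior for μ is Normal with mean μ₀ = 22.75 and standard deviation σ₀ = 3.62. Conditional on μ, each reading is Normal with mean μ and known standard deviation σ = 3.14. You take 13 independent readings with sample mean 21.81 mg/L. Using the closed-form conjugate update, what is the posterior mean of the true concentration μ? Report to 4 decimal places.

21.8614

For Normal data with known variance σ², a Normal(μ₀, σ₀²) prior on μ is conjugate. Posterior precision = 1/σ₀² + n/σ²; posterior mean is the precision-weighted average of μ₀ and x̄.
n·x̄ = 13·21.81 = 283.53.
σ₀² = 3.62² = 13.1044, σ² = 3.14² = 9.8596; σ² + n·σ₀² = 9.8596 + 13·13.1044 = 180.2168.
Posterior mean = (μ₀/σ₀² + n·x̄/σ²)/(1/σ₀² + n/σ²) = (σ²·μ₀ + σ₀²·n·x̄)/(σ² + n·σ₀²) = (9.8596·22.75 + 13.1044·283.53)/180.2168 = 3939.796432/180.2168 = 21.8614.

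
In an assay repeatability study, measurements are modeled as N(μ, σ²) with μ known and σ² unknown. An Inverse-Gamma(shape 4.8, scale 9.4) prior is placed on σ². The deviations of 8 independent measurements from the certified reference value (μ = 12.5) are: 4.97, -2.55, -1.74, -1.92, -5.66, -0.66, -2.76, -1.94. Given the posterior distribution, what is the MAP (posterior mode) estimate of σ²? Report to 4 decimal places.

With known mean μ and an Inverse-Gamma(α, β) prior on σ², the Normal likelihood is conjugate: posterior is Inv-Gamma(α + n/2, β + Σ(xᵢ−μ)²/2).
Σ(xᵢ−μ)² = (4.97)² + (-2.55)² + (-1.74)² + (-1.92)² + (-5.66)² + (-0.66)² + (-2.76)² + (-1.94)² = 81.7698.
Posterior: Inv-Gamma(4.8 + 8/2, 9.4 + 81.7698/2) = Inv-Gamma(8.80, 50.28490).
Mode = β/(α+1) = 50.28490/9.80 = 5.1311.

5.1311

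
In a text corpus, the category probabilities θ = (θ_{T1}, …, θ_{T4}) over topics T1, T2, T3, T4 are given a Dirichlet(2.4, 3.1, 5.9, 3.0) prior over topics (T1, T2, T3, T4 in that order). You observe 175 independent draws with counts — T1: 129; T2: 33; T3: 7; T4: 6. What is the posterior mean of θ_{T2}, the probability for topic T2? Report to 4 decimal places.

The Dirichlet prior is conjugate to the Multinomial likelihood: each posterior αⱼ = prior αⱼ + observed count nⱼ.
Posterior concentration: (131.4, 36.1, 12.9, 9.0), total = 189.4.
E[θ_{T2}|data] = α_{T2}/Σα = 36.1/189.4 = 0.1906.

0.1906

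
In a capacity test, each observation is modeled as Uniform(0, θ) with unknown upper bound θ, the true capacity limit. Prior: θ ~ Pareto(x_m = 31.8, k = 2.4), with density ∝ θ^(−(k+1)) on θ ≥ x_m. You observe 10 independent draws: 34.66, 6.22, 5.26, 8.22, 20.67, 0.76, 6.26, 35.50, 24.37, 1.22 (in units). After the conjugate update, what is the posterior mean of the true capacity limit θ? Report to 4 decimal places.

38.6140

A Pareto(scale x_m, shape k) prior on the upper bound θ of Uniform(0, θ) is conjugate: posterior is Pareto(max(x_m, max xᵢ), k + n).
Sample maximum = 35.50; prior scale x_m = 31.8 → posterior scale = max = 35.50.
Posterior shape = 2.4 + 10 = 12.4.
E[θ|data] = k·x_m/(k−1) = 12.4·35.50/11.4 = 38.6140.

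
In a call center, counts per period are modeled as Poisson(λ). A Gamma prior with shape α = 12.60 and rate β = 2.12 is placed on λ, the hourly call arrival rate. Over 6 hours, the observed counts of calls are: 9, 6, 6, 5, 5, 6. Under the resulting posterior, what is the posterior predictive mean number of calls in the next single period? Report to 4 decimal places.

With a Gamma(shape α, rate β) prior, the Poisson likelihood is conjugate: the posterior is Gamma(α + ΣXᵢ, β + n).
Sum of counts S = 37 over n = 6 hours.
Posterior: Gamma(α+S, β+n) = Gamma(12.60+37, 2.12+6) = Gamma(49.60, 8.12).
The predictive distribution for one future period is NegBinom with mean α/β = 6.1084.

6.1084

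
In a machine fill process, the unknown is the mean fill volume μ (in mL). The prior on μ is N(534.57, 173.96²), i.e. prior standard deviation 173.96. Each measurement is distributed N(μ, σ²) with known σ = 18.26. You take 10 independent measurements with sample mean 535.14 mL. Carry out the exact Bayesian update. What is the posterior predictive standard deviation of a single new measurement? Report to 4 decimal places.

19.1503

For Normal data with known variance σ², a Normal(μ₀, σ₀²) prior on μ is conjugate. Posterior precision = 1/σ₀² + n/σ²; posterior mean is the precision-weighted average of μ₀ and x̄.
σ₀² = 173.96² = 30262.0816, σ² = 18.26² = 333.4276; σ² + n·σ₀² = 333.4276 + 10·30262.0816 = 302954.2436.
Posterior precision = 1/σ₀² + n/σ² = 1/30262.0816 + 10/333.4276 = (σ² + n·σ₀²)/(σ₀²σ²) = 302954.2436/(30262.0816·333.4276); posterior variance σₙ² = σ₀²σ²/(σ² + n·σ₀²) = 30262.0816·333.4276/302954.2436 = 33.306063.
Predictive variance for one new observation = σₙ² + σ² = 30262.0816·333.4276/302954.2436 + 333.4276 = σ²·(σ₀² + 302954.2436)/302954.2436 = 333.4276·333216.3252/302954.2436 = 366.733663; SD = √(333.4276·333216.3252/302954.2436) = 19.1503.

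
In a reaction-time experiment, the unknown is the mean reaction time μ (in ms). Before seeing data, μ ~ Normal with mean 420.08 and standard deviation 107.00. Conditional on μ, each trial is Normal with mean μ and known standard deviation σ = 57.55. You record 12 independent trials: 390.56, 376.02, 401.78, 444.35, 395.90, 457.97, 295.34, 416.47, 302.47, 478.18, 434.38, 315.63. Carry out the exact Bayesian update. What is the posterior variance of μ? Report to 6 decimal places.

For Normal data with known variance σ², a Normal(μ₀, σ₀²) prior on μ is conjugate. Posterior precision = 1/σ₀² + n/σ²; posterior mean is the precision-weighted average of μ₀ and x̄.
σ₀² = 107.00² = 11449, σ² = 57.55² = 3312.0025; σ² + n·σ₀² = 3312.0025 + 12·11449 = 140700.0025.
Posterior precision = 1/σ₀² + n/σ² = 1/11449 + 12/3312.0025 = (σ² + n·σ₀²)/(σ₀²σ²) = 140700.0025/(11449·3312.0025); posterior variance σₙ² = σ₀²σ²/(σ² + n·σ₀²) = 11449·3312.0025/140700.0025 = 269.503312.

269.503312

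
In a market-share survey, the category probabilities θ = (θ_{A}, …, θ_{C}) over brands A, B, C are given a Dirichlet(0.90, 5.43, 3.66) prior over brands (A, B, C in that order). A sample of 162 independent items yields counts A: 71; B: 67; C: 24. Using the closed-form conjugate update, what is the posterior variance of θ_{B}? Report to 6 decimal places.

0.001409

The Dirichlet prior is conjugate to the Multinomial likelihood: each posterior αⱼ = prior αⱼ + observed count nⱼ.
Posterior concentration: (71.90, 72.43, 27.66), total = 171.99.
Var[θ_j] = α_j(Σα−α_j)/((Σα)²(Σα+1)) = 72.43·99.56/(171.99²·172.99) = 0.001409.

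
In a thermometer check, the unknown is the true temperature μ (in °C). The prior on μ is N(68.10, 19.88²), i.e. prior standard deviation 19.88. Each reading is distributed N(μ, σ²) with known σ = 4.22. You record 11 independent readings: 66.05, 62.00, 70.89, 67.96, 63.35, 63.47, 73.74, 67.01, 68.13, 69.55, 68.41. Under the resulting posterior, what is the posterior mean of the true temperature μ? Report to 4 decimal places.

For Normal data with known variance σ², a Normal(μ₀, σ₀²) prior on μ is conjugate. Posterior precision = 1/σ₀² + n/σ²; posterior mean is the precision-weighted average of μ₀ and x̄.
Σxᵢ = 66.05 + 62.00 + 70.89 + 67.96 + 63.35 + 63.47 + 73.74 + 67.01 + 68.13 + 69.55 + 68.41 = 740.56, so n·x̄ = 740.56.
σ₀² = 19.88² = 395.2144, σ² = 4.22² = 17.8084; σ² + n·σ₀² = 17.8084 + 11·395.2144 = 4365.1668.
Posterior mean = (μ₀/σ₀² + n·x̄/σ²)/(1/σ₀² + n/σ²) = (σ²·μ₀ + σ₀²·n·x̄)/(σ² + n·σ₀²) = (17.8084·68.10 + 395.2144·740.56)/4365.1668 = 293892.728104/4365.1668 = 67.3268.

67.3268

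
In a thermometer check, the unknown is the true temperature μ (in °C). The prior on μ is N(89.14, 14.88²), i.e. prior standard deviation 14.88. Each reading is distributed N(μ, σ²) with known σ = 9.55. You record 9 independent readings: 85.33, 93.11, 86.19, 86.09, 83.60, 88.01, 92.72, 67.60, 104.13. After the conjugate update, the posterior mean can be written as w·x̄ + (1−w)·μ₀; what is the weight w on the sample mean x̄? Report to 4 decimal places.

For Normal data with known variance σ², a Normal(μ₀, σ₀²) prior on μ is conjugate. Posterior precision = 1/σ₀² + n/σ²; posterior mean is the precision-weighted average of μ₀ and x̄.
σ₀² = 14.88² = 221.4144, σ² = 9.55² = 91.2025. Prior precision 1/σ₀² = 1/221.4144; data precision n/σ² = 9/91.2025.
w = (n/σ²)/(1/σ₀² + n/σ²) = n·σ₀²/(σ² + n·σ₀²) = 9·221.4144/(91.2025 + 9·221.4144) = 1992.7296/2083.9321 = 0.9562.

0.9562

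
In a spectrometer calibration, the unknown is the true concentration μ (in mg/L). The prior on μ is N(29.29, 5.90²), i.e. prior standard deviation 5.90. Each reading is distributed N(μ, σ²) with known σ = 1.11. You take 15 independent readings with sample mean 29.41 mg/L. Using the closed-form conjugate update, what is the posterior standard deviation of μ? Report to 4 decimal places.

0.2863

For Normal data with known variance σ², a Normal(μ₀, σ₀²) prior on μ is conjugate. Posterior precision = 1/σ₀² + n/σ²; posterior mean is the precision-weighted average of μ₀ and x̄.
σ₀² = 5.90² = 34.81, σ² = 1.11² = 1.2321; σ² + n·σ₀² = 1.2321 + 15·34.81 = 523.3821.
Posterior precision = 1/σ₀² + n/σ² = 1/34.81 + 15/1.2321 = (σ² + n·σ₀²)/(σ₀²σ²) = 523.3821/(34.81·1.2321); posterior variance σₙ² = σ₀²σ²/(σ² + n·σ₀²) = 34.81·1.2321/523.3821 = 0.081947.
Posterior SD = √σₙ² = √(34.81·1.2321/523.3821) = 0.2863.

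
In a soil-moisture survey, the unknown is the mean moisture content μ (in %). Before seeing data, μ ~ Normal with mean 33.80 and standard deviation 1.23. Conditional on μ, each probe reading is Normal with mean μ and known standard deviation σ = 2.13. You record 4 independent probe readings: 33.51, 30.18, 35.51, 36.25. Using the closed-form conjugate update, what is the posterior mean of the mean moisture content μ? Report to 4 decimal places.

33.8357

For Normal data with known variance σ², a Normal(μ₀, σ₀²) prior on μ is conjugate. Posterior precision = 1/σ₀² + n/σ²; posterior mean is the precision-weighted average of μ₀ and x̄.
Σxᵢ = 33.51 + 30.18 + 35.51 + 36.25 = 135.45, so n·x̄ = 135.45.
σ₀² = 1.23² = 1.5129, σ² = 2.13² = 4.5369; σ² + n·σ₀² = 4.5369 + 4·1.5129 = 10.5885.
Posterior mean = (μ₀/σ₀² + n·x̄/σ²)/(1/σ₀² + n/σ²) = (σ²·μ₀ + σ₀²·n·x̄)/(σ² + n·σ₀²) = (4.5369·33.80 + 1.5129·135.45)/10.5885 = 358.269525/10.5885 = 33.8357.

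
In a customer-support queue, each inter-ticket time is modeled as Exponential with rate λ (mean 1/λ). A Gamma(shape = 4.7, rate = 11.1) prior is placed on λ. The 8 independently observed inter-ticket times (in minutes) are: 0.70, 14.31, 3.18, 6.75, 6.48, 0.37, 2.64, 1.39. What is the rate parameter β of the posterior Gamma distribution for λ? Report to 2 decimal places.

46.92

With a Gamma(shape α, rate β) prior on the exponential rate λ, the posterior after n observations with total T = Σxᵢ is Gamma(α+n, β+T).
Sum of observations T = 35.82 minutes; n = 8.
Posterior: Gamma(4.7+8, 11.1+35.82) = Gamma(12.7, 46.92).
Posterior β = 46.92.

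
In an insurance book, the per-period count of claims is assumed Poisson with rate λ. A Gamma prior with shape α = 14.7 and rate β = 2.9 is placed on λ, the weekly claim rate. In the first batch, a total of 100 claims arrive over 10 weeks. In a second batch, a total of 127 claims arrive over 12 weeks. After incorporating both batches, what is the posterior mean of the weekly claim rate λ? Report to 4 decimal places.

With a Gamma(shape α, rate β) prior, the Poisson likelihood is conjugate: the posterior is Gamma(α + ΣXᵢ, β + n).
After batch 1: Gamma(α+S, β+n) = Gamma(14.7+100, 2.9+10) = Gamma(114.7, 12.9).
After batch 2: Gamma(α+S, β+n) = Gamma(114.7+127, 12.9+12) = Gamma(241.7, 24.9).
Posterior mean = α/β = 241.7/24.9 = 9.7068.

9.7068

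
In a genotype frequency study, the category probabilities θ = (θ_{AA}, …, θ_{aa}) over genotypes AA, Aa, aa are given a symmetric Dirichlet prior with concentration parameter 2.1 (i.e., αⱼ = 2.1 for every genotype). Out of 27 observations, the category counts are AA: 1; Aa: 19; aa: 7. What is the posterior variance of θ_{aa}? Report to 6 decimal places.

The Dirichlet prior is conjugate to the Multinomial likelihood: each posterior αⱼ = prior αⱼ + observed count nⱼ.
Posterior concentration: (3.1, 21.1, 9.1), total = 33.3.
Var[θ_j] = α_j(Σα−α_j)/((Σα)²(Σα+1)) = 9.1·24.2/(33.3²·34.3) = 0.005790.

0.005790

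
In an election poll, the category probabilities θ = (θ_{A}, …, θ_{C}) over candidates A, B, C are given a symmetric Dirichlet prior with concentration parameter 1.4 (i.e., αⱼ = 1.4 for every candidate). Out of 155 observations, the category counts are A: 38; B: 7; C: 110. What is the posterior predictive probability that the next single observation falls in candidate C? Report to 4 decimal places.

0.6997

The Dirichlet prior is conjugate to the Multinomial likelihood: each posterior αⱼ = prior αⱼ + observed count nⱼ.
Posterior concentration: (39.4, 8.4, 111.4), total = 159.2.
P(next = C | data) = α_{C}/Σα = 0.6997.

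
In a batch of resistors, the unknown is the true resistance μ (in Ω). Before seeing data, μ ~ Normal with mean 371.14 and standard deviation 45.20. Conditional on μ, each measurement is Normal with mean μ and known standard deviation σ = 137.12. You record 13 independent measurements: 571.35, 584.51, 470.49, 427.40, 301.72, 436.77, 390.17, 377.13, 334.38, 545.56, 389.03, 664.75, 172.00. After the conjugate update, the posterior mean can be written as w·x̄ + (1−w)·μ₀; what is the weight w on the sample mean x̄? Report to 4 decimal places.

For Normal data with known variance σ², a Normal(μ₀, σ₀²) prior on μ is conjugate. Posterior precision = 1/σ₀² + n/σ²; posterior mean is the precision-weighted average of μ₀ and x̄.
σ₀² = 45.20² = 2043.04, σ² = 137.12² = 18801.8944. Prior precision 1/σ₀² = 1/2043.04; data precision n/σ² = 13/18801.8944.
w = (n/σ²)/(1/σ₀² + n/σ²) = n·σ₀²/(σ² + n·σ₀²) = 13·2043.04/(18801.8944 + 13·2043.04) = 26559.52/45361.4144 = 0.5855.

0.5855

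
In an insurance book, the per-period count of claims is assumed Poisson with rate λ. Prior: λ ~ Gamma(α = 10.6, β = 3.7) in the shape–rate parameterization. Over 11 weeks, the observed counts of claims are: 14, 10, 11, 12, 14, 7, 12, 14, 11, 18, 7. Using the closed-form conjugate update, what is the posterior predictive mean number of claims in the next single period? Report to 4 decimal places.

9.5646

With a Gamma(shape α, rate β) prior, the Poisson likelihood is conjugate: the posterior is Gamma(α + ΣXᵢ, β + n).
Sum of counts S = 130 over n = 11 weeks.
Posterior: Gamma(α+S, β+n) = Gamma(10.6+130, 3.7+11) = Gamma(140.6, 14.7).
The predictive distribution for one future period is NegBinom with mean α/β = 9.5646.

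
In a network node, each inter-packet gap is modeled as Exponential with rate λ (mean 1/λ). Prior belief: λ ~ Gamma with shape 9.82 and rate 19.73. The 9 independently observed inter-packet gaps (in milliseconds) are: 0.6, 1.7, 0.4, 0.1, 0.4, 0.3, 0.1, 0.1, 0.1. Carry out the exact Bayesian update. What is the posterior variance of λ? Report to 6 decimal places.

0.033992

With a Gamma(shape α, rate β) prior on the exponential rate λ, the posterior after n observations with total T = Σxᵢ is Gamma(α+n, β+T).
Sum of observations T = 3.8 milliseconds; n = 9.
Posterior: Gamma(9.82+9, 19.73+3.8) = Gamma(18.82, 23.53).
Var = α/β² = 0.033992.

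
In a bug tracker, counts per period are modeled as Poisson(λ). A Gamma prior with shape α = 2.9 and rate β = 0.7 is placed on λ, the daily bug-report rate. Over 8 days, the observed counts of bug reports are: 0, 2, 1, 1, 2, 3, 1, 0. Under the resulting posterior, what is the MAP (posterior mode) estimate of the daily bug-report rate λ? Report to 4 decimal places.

1.3678

With a Gamma(shape α, rate β) prior, the Poisson likelihood is conjugate: the posterior is Gamma(α + ΣXᵢ, β + n).
Sum of counts S = 10 over n = 8 days.
Posterior: Gamma(α+S, β+n) = Gamma(2.9+10, 0.7+8) = Gamma(12.9, 8.7).
Mode of Gamma(α,β) for α≥1 is (α−1)/β = 11.9/8.7 = 1.3678.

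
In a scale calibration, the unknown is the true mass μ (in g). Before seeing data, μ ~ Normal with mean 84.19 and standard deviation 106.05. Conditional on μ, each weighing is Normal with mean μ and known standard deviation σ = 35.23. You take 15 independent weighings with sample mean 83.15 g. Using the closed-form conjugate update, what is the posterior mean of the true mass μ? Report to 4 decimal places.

For Normal data with known variance σ², a Normal(μ₀, σ₀²) prior on μ is conjugate. Posterior precision = 1/σ₀² + n/σ²; posterior mean is the precision-weighted average of μ₀ and x̄.
n·x̄ = 15·83.15 = 1247.25.
σ₀² = 106.05² = 11246.6025, σ² = 35.23² = 1241.1529; σ² + n·σ₀² = 1241.1529 + 15·11246.6025 = 169940.1904.
Posterior mean = (μ₀/σ₀² + n·x̄/σ²)/(1/σ₀² + n/σ²) = (σ²·μ₀ + σ₀²·n·x̄)/(σ² + n·σ₀²) = (1241.1529·84.19 + 11246.6025·1247.25)/169940.1904 = 14131817.630776/169940.1904 = 83.1576.

83.1576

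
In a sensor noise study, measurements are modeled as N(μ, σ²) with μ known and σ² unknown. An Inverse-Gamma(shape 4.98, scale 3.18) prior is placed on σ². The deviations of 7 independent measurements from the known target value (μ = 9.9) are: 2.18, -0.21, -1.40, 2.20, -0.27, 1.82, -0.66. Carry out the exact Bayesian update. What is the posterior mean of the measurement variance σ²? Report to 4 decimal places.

1.4557

With known mean μ and an Inverse-Gamma(α, β) prior on σ², the Normal likelihood is conjugate: posterior is Inv-Gamma(α + n/2, β + Σ(xᵢ−μ)²/2).
Σ(xᵢ−μ)² = (2.18)² + (-0.21)² + (-1.40)² + (2.20)² + (-0.27)² + (1.82)² + (-0.66)² = 15.4174.
Posterior: Inv-Gamma(4.98 + 7/2, 3.18 + 15.4174/2) = Inv-Gamma(8.48, 10.88870).
E[σ²|data] = β/(α−1) = 10.88870/7.48 = 1.4557.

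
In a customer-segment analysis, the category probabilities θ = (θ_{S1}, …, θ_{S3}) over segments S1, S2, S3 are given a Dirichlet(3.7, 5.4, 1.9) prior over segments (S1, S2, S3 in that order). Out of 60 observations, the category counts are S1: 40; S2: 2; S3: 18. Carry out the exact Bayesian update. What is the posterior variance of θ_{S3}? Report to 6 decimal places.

0.002802

The Dirichlet prior is conjugate to the Multinomial likelihood: each posterior αⱼ = prior αⱼ + observed count nⱼ.
Posterior concentration: (43.7, 7.4, 19.9), total = 71.0.
Var[θ_j] = α_j(Σα−α_j)/((Σα)²(Σα+1)) = 19.9·51.1/(71.0²·72.0) = 0.002802.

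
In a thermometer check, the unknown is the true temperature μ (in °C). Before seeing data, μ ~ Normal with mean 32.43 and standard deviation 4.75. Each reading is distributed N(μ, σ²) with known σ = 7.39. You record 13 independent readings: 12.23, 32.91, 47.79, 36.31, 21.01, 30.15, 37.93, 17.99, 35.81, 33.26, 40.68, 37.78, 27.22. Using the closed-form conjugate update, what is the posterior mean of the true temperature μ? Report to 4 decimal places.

31.7478

For Normal data with known variance σ², a Normal(μ₀, σ₀²) prior on μ is conjugate. Posterior precision = 1/σ₀² + n/σ²; posterior mean is the precision-weighted average of μ₀ and x̄.
Σxᵢ = 12.23 + 32.91 + 47.79 + 36.31 + 21.01 + 30.15 + 37.93 + 17.99 + 35.81 + 33.26 + 40.68 + 37.78 + 27.22 = 411.07, so n·x̄ = 411.07.
σ₀² = 4.75² = 22.5625, σ² = 7.39² = 54.6121; σ² + n·σ₀² = 54.6121 + 13·22.5625 = 347.9246.
Posterior mean = (μ₀/σ₀² + n·x̄/σ²)/(1/σ₀² + n/σ²) = (σ²·μ₀ + σ₀²·n·x̄)/(σ² + n·σ₀²) = (54.6121·32.43 + 22.5625·411.07)/347.9246 = 11045.837278/347.9246 = 31.7478.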